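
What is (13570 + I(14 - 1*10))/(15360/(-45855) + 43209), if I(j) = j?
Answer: 41495718/132088889 ≈ 0.31415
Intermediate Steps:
(13570 + I(14 - 1*10))/(15360/(-45855) + 43209) = (13570 + (14 - 1*10))/(15360/(-45855) + 43209) = (13570 + (14 - 10))/(15360*(-1/45855) + 43209) = (13570 + 4)/(-1024/3057 + 43209) = 13574/(132088889/3057) = 13574*(3057/132088889) = 41495718/132088889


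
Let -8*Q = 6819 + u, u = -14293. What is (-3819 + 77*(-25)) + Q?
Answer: -19239/4 ≈ -4809.8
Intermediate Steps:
Q = 3737/4 (Q = -(6819 - 14293)/8 = -⅛*(-7474) = 3737/4 ≈ 934.25)
(-3819 + 77*(-25)) + Q = (-3819 + 77*(-25)) + 3737/4 = (-3819 - 1925) + 3737/4 = -5744 + 3737/4 = -19239/4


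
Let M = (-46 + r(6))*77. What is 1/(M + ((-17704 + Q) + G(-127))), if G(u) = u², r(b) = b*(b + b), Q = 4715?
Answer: 1/5142 ≈ 0.00019448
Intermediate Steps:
r(b) = 2*b² (r(b) = b*(2*b) = 2*b²)
M = 2002 (M = (-46 + 2*6²)*77 = (-46 + 2*36)*77 = (-46 + 72)*77 = 26*77 = 2002)
1/(M + ((-17704 + Q) + G(-127))) = 1/(2002 + ((-17704 + 4715) + (-127)²)) = 1/(2002 + (-12989 + 16129)) = 1/(2002 + 3140) = 1/5142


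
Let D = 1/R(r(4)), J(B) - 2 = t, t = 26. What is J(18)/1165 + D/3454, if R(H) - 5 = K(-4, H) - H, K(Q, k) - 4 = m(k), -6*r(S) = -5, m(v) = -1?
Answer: 2082803/86514065 ≈ 0.024075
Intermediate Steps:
r(S) = ⅚ (r(S) = -⅙*(-5) = ⅚)
K(Q, k) = 3 (K(Q, k) = 4 - 1 = 3)
R(H) = 8 - H (R(H) = 5 + (3 - H) = 8 - H)
J(B) = 28 (J(B) = 2 + 26 = 28)
D = 6/43 (D = 1/(8 - 1*⅚) = 1/(8 - ⅚) = 1/(43/6) = 6/43 ≈ 0.13953)
J(18)/1165 + D/3454 = 28/1165 + (6/43)/3454 = 28*(1/1165) + (6/43)*(1/3454) = 28/1165 + 3/74261 = 2082803/86514065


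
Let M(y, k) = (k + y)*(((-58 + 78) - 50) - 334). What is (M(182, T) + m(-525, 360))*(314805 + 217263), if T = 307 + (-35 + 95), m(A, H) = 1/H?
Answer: -3189790181101/30 ≈ -1.0633e+11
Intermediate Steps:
T = 367 (T = 307 + 60 = 367)
M(y, k) = -364*k - 364*y (M(y, k) = (k + y)*((20 - 50) - 334) = (k + y)*(-30 - 334) = (k + y)*(-364) = -364*k - 364*y)
(M(182, T) + m(-525, 360))*(314805 + 217263) = ((-364*367 - 364*182) + 1/360)*(314805 + 217263) = ((-133588 - 66248) + 1/360)*532068 = (-199836 + 1/360)*532068 = -71940959/360*532068 = -3189790181101/30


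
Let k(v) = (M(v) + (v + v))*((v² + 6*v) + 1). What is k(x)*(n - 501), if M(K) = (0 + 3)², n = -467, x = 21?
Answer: -28041024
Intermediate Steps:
M(K) = 9 (M(K) = 3² = 9)
k(v) = (9 + 2*v)*(1 + v² + 6*v) (k(v) = (9 + (v + v))*((v² + 6*v) + 1) = (9 + 2*v)*(1 + v² + 6*v))
k(x)*(n - 501) = (9 + 2*21³ + 21*21² + 56*21)*(-467 - 501) = (9 + 2*9261 + 21*441 + 1176)*(-968) = (9 + 18522 + 9261 + 1176)*(-968) = 28968*(-968) = -28041024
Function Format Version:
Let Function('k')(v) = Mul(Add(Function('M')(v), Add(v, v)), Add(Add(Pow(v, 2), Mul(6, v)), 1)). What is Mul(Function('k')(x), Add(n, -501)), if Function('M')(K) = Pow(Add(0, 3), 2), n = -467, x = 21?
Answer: -28041024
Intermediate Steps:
Function('M')(K) = 9 (Function('M')(K) = Pow(3, 2) = 9)
Function('k')(v) = Mul(Add(9, Mul(2, v)), Add(1, Pow(v, 2), Mul(6, v))) (Function('k')(v) = Mul(Add(9, Add(v, v)), Add(Add(Pow(v, 2), Mul(6, v)), 1)) = Mul(Add(9, Mul(2, v)), Add(1, Pow(v, 2), Mul(6, v))))
Mul(Function('k')(x), Add(n, -501)) = Mul(Add(9, Mul(2, Pow(21, 3)), Mul(21, Pow(21, 2)), Mul(56, 21)), Add(-467, -501)) = Mul(Add(9, Mul(2, 9261), Mul(21, 441), 1176), -968) = Mul(Add(9, 18522, 9261, 1176), -968) = Mul(28968, -968) = -28041024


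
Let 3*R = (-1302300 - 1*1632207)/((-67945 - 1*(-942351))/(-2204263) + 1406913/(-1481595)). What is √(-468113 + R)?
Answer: 2*√138785720434272200368997598567/1465573942563 ≈ 508.39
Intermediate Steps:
R = 1064842937682667655/1465573942563 (R = ((-1302300 - 1*1632207)/((-67945 - 1*(-942351))/(-2204263) + 1406913/(-1481595)))/3 = ((-1302300 - 1632207)/((-67945 + 942351)*(-1/2204263) + 1406913*(-1/1481595)))/3 = (-2934507/(874406*(-1/2204263) - 468971/493865))/3 = (-2934507/(-874406/2204263 - 468971/493865))/3 = (-2934507/(-1465573942563/1088608346495))/3 = (-2934507*(-1088608346495/1465573942563))/3 = (⅓)*(1064842937682667655/488524647521) = 1064842937682667655/1465573942563 ≈ 7.2657e+5)
√(-468113 + R) = √(-468113 + 1064842937682667655/1465573942563) = √(378788722707674036/1465573942563) = 2*√138785720434272200368997598567/1465573942563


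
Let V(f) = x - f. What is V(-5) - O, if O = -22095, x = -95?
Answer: 22005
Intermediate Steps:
V(f) = -95 - f
V(-5) - O = (-95 - 1*(-5)) - 1*(-22095) = (-95 + 5) + 22095 = -90 + 22095 = 22005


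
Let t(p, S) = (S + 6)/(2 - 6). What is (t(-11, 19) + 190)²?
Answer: 540225/16 ≈ 33764.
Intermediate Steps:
t(p, S) = -3/2 - S/4 (t(p, S) = (6 + S)/(-4) = (6 + S)*(-¼) = -3/2 - S/4)
(t(-11, 19) + 190)² = ((-3/2 - ¼*19) + 190)² = ((-3/2 - 19/4) + 190)² = (-25/4 + 190)² = (735/4)² = 540225/16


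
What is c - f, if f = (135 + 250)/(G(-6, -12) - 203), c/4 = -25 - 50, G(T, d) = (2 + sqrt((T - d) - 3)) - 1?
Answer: -12162530/40801 + 385*sqrt(3)/40801 ≈ -298.08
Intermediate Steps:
G(T, d) = 1 + sqrt(-3 + T - d) (G(T, d) = (2 + sqrt(-3 + T - d)) - 1 = 1 + sqrt(-3 + T - d))
c = -300 (c = 4*(-25 - 50) = 4*(-75) = -300)
f = 385/(-202 + sqrt(3)) (f = (135 + 250)/((1 + sqrt(-3 - 6 - 1*(-12))) - 203) = 385/((1 + sqrt(-3 - 6 + 12)) - 203) = 385/((1 + sqrt(3)) - 203) = 385/(-202 + sqrt(3)) ≈ -1.9224)
c - f = -300 - (-77770/40801 - 385*sqrt(3)/40801) = -300 + (77770/40801 + 385*sqrt(3)/40801) = -12162530/40801 + 385*sqrt(3)/40801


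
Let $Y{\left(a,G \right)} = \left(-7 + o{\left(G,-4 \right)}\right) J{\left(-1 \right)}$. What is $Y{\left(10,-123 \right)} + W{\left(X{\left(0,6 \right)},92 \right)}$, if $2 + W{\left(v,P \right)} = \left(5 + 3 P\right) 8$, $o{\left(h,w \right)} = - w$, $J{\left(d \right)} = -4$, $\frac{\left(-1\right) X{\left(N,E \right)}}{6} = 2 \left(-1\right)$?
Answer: $2258$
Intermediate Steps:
$X{\left(N,E \right)} = 12$ ($X{\left(N,E \right)} = - 6 \cdot 2 \left(-1\right) = \left(-6\right) \left(-2\right) = 12$)
$W{\left(v,P \right)} = 38 + 24 P$ ($W{\left(v,P \right)} = -2 + \left(5 + 3 P\right) 8 = -2 + \left(40 + 24 P\right) = 38 + 24 P$)
$Y{\left(a,G \right)} = 12$ ($Y{\left(a,G \right)} = \left(-7 - -4\right) \left(-4\right) = \left(-7 + 4\right) \left(-4\right) = \left(-3\right) \left(-4\right) = 12$)
$Y{\left(10,-123 \right)} + W{\left(X{\left(0,6 \right)},92 \right)} = 12 + \left(38 + 24 \cdot 92\right) = 12 + \left(38 + 2208\right) = 12 + 2246 = 2258$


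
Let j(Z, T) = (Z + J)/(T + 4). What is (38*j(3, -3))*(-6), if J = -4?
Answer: 228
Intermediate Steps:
j(Z, T) = (-4 + Z)/(4 + T) (j(Z, T) = (Z - 4)/(T + 4) = (-4 + Z)/(4 + T))
(38*j(3, -3))*(-6) = (38*((-4 + 3)/(4 - 3)))*(-6) = (38*(-1/1))*(-6) = (38*(1*(-1)))*(-6) = (38*(-1))*(-6) = -38*(-6) = 228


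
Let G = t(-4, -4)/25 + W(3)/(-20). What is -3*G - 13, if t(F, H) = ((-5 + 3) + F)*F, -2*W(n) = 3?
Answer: -3221/200 ≈ -16.105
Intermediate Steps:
W(n) = -3/2 (W(n) = -½*3 = -3/2)
t(F, H) = F*(-2 + F) (t(F, H) = (-2 + F)*F = F*(-2 + F))
G = 207/200 (G = -4*(-2 - 4)/25 - 3/2/(-20) = -4*(-6)*(1/25) - 3/2*(-1/20) = 24*(1/25) + 3/40 = 24/25 + 3/40 = 207/200 ≈ 1.0350)
-3*G - 13 = -3*207/200 - 13 = -621/200 - 13 = -3221/200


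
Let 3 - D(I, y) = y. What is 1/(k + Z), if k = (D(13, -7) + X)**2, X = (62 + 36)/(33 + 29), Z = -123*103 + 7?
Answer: -961/12039301 ≈ -7.9822e-5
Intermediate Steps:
Z = -12662 (Z = -12669 + 7 = -12662)
D(I, y) = 3 - y
X = 49/31 (X = 98/62 = 98*(1/62) = 49/31 ≈ 1.5806)
k = 128881/961 (k = ((3 - 1*(-7)) + 49/31)**2 = ((3 + 7) + 49/31)**2 = (10 + 49/31)**2 = (359/31)**2 = 128881/961 ≈ 134.11)
1/(k + Z) = 1/(128881/961 - 12662) = 1/(-12039301/961) = -961/12039301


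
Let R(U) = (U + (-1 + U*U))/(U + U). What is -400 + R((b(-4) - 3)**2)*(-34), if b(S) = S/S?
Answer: -1923/4 ≈ -480.75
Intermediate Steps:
b(S) = 1
R(U) = (-1 + U + U**2)/(2*U) (R(U) = (U + (-1 + U**2))/((2*U)) = (-1 + U + U**2)*(1/(2*U)) = (-1 + U + U**2)/(2*U))
-400 + R((b(-4) - 3)**2)*(-34) = -400 + ((-1 + (1 - 3)**2*(1 + (1 - 3)**2))/(2*((1 - 3)**2)))*(-34) = -400 + ((-1 + (-2)**2*(1 + (-2)**2))/(2*((-2)**2)))*(-34) = -400 + ((1/2)*(-1 + 4*(1 + 4))/4)*(-34) = -400 + ((1/2)*(1/4)*(-1 + 4*5))*(-34) = -400 + ((1/2)*(1/4)*(-1 + 20))*(-34) = -400 + ((1/2)*(1/4)*19)*(-34) = -400 + (19/8)*(-34) = -400 - 323/4 = -1923/4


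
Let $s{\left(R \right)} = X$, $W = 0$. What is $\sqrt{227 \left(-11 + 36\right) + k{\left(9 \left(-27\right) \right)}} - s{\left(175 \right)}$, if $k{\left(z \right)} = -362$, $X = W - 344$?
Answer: $344 + \sqrt{5313} \approx 416.89$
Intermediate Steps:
$X = -344$ ($X = 0 - 344 = -344$)
$s{\left(R \right)} = -344$
$\sqrt{227 \left(-11 + 36\right) + k{\left(9 \left(-27\right) \right)}} - s{\left(175 \right)} = \sqrt{227 \left(-11 + 36\right) - 362} - -344 = \sqrt{227 \cdot 25 - 362} + 344 = \sqrt{5675 - 362} + 344 = \sqrt{5313} + 344 = 344 + \sqrt{5313}$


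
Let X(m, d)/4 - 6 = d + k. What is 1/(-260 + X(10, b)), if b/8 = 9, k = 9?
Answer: 1/88 ≈ 0.011364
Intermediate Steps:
b = 72 (b = 8*9 = 72)
X(m, d) = 60 + 4*d (X(m, d) = 24 + 4*(d + 9) = 24 + 4*(9 + d) = 24 + (36 + 4*d) = 60 + 4*d)
1/(-260 + X(10, b)) = 1/(-260 + (60 + 4*72)) = 1/(-260 + (60 + 288)) = 1/(-260 + 348) = 1/88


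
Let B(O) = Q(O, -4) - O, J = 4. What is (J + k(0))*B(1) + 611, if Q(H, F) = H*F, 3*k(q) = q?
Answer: 591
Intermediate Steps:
k(q) = q/3
Q(H, F) = F*H
B(O) = -5*O (B(O) = -4*O - O = -5*O)
(J + k(0))*B(1) + 611 = (4 + (⅓)*0)*(-5*1) + 611 = (4 + 0)*(-5) + 611 = 4*(-5) + 611 = -20 + 611 = 591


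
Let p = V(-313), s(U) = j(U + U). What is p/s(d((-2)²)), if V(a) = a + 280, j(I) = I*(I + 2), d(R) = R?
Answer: -33/80 ≈ -0.41250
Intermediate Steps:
j(I) = I*(2 + I)
s(U) = 2*U*(2 + 2*U) (s(U) = (U + U)*(2 + (U + U)) = (2*U)*(2 + 2*U) = 2*U*(2 + 2*U))
V(a) = 280 + a
p = -33 (p = 280 - 313 = -33)
p/s(d((-2)²)) = -33*1/(16*(1 + (-2)²)) = -33*1/(16*(1 + 4)) = -33/(4*4*5) = -33/80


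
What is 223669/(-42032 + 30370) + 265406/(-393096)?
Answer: -1338508147/67415964 ≈ -19.854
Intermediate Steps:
223669/(-42032 + 30370) + 265406/(-393096) = 223669/(-11662) + 265406*(-1/393096) = 223669*(-1/11662) - 132703/196548 = -13157/686 - 132703/196548 = -1338508147/67415964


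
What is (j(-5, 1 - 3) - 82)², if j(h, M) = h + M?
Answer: 7921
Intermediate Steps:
j(h, M) = M + h
(j(-5, 1 - 3) - 82)² = (((1 - 3) - 5) - 82)² = ((-2 - 5) - 82)² = (-7 - 82)² = (-89)² = 7921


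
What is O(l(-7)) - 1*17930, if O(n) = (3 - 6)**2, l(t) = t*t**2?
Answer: -17921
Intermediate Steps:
l(t) = t**3
O(n) = 9 (O(n) = (-3)**2 = 9)
O(l(-7)) - 1*17930 = 9 - 1*17930 = 9 - 17930 = -17921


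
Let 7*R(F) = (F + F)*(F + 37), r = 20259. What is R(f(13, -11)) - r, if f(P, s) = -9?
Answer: -20331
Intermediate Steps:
R(F) = 2*F*(37 + F)/7 (R(F) = ((F + F)*(F + 37))/7 = ((2*F)*(37 + F))/7 = (2*F*(37 + F))/7 = 2*F*(37 + F)/7)
R(f(13, -11)) - r = (2/7)*(-9)*(37 - 9) - 1*20259 = (2/7)*(-9)*28 - 20259 = -72 - 20259 = -20331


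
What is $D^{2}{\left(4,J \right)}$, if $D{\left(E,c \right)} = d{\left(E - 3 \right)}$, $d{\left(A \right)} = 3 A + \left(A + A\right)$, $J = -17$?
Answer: $25$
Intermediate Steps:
$d{\left(A \right)} = 5 A$ ($d{\left(A \right)} = 3 A + 2 A = 5 A$)
$D{\left(E,c \right)} = -15 + 5 E$ ($D{\left(E,c \right)} = 5 \left(E - 3\right) = 5 \left(-3 + E\right) = -15 + 5 E$)
$D^{2}{\left(4,J \right)} = \left(-15 + 5 \cdot 4\right)^{2} = \left(-15 + 20\right)^{2} = 5^{2} = 25$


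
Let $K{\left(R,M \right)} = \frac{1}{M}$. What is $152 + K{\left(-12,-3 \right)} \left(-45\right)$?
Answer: $167$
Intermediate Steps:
$152 + K{\left(-12,-3 \right)} \left(-45\right) = 152 + \frac{1}{-3} \left(-45\right) = 152 - -15 = 152 + 15 = 167$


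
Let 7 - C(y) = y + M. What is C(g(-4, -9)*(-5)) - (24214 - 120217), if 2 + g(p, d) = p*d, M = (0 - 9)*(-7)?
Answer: 96117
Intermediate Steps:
M = 63 (M = -9*(-7) = 63)
g(p, d) = -2 + d*p (g(p, d) = -2 + p*d = -2 + d*p)
C(y) = -56 - y (C(y) = 7 - (y + 63) = 7 - (63 + y) = 7 + (-63 - y) = -56 - y)
C(g(-4, -9)*(-5)) - (24214 - 120217) = (-56 - (-2 - 9*(-4))*(-5)) - (24214 - 120217) = (-56 - (-2 + 36)*(-5)) - 1*(-96003) = (-56 - 34*(-5)) + 96003 = (-56 - 1*(-170)) + 96003 = (-56 + 170) + 96003 = 114 + 96003 = 96117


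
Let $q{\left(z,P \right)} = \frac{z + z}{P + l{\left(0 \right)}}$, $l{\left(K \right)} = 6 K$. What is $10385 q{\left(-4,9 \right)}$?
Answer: $- \frac{83080}{9} \approx -9231.1$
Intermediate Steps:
$q{\left(z,P \right)} = \frac{2 z}{P}$ ($q{\left(z,P \right)} = \frac{z + z}{P + 6 \cdot 0} = \frac{2 z}{P + 0} = \frac{2 z}{P}$)
$10385 q{\left(-4,9 \right)} = 10385 \cdot 2 \left(-4\right) \frac{1}{9} = 10385 \left(- \frac{8}{9}\right) = - \frac{83080}{9}$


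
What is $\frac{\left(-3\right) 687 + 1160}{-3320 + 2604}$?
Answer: $\frac{901}{716} \approx 1.2584$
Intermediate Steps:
$\frac{\left(-3\right) 687 + 1160}{-3320 + 2604} = \frac{-2061 + 1160}{-716} = \left(-901\right) \left(- \frac{1}{716}\right) = \frac{901}{716}$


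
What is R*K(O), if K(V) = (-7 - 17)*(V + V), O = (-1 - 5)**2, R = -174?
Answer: 300672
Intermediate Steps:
O = 36 (O = (-6)**2 = 36)
K(V) = -48*V
R*K(O) = -(-8352)*36 = -174*(-1728) = 300672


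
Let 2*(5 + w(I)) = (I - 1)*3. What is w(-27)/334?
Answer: -47/334 ≈ -0.14072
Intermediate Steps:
w(I) = -13/2 + 3*I/2 (w(I) = -5 + ((I - 1)*3)/2 = -5 + ((-1 + I)*3)/2 = -5 + (-3 + 3*I)/2 = -5 + (-3/2 + 3*I/2) = -13/2 + 3*I/2)
w(-27)/334 = (-13/2 + (3/2)*(-27))/334 = (-13/2 - 81/2)*(1/334) = -47*1/334 = -47/334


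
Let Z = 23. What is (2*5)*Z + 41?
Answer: 271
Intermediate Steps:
(2*5)*Z + 41 = (2*5)*23 + 41 = 10*23 + 41 = 230 + 41 = 271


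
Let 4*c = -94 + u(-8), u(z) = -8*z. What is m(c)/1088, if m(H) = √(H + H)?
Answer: I*√15/1088 ≈ 0.0035597*I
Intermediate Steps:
c = -15/2 (c = (-94 - 8*(-8))/4 = (-94 + 64)/4 = (¼)*(-30) = -15/2 ≈ -7.5000)
m(H) = √2*√H (m(H) = √(2*H) = √2*√H)
m(c)/1088 = (√2*√(-15/2))/1088 = (√2*(I*√30/2))*(1/1088) = (I*√15)*(1/1088) = I*√15/1088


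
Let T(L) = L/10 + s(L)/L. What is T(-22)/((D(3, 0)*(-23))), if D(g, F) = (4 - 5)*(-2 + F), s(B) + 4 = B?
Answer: 28/1265 ≈ 0.022134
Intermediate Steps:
s(B) = -4 + B
D(g, F) = 2 - F (D(g, F) = -(-2 + F) = 2 - F)
T(L) = L/10 + (-4 + L)/L
T(-22)/((D(3, 0)*(-23))) = (1 - 4/(-22) + (⅒)*(-22))/(((2 - 1*0)*(-23))) = (1 - 4*(-1/22) - 11/5)/(((2 + 0)*(-23))) = (1 + 2/11 - 11/5)/((2*(-23))) = -56/55/(-46) = -56/55*(-1/46) = 28/1265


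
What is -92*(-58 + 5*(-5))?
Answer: 7636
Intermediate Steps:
-92*(-58 + 5*(-5)) = -92*(-58 - 25) = -92*(-83) = 7636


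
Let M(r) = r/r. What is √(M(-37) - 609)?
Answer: 4*I*√38 ≈ 24.658*I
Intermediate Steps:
M(r) = 1
√(M(-37) - 609) = √(1 - 609) = √(-608) = 4*I*√38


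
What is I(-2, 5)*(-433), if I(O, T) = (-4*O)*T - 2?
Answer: -16454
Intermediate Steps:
I(O, T) = -2 - 4*O*T (I(O, T) = -4*O*T - 2 = -2 - 4*O*T)
I(-2, 5)*(-433) = (-2 - 4*(-2)*5)*(-433) = (-2 + 40)*(-433) = 38*(-433) = -16454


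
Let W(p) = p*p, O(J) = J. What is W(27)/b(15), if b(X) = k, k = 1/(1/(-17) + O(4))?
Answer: 48843/17 ≈ 2873.1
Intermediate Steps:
k = 17/67 (k = 1/(1/(-17) + 4) = 1/(-1/17 + 4) = 1/(67/17) = 17/67 ≈ 0.25373)
b(X) = 17/67
W(p) = p²
W(27)/b(15) = 27²/(17/67) = 729*(67/17) = 48843/17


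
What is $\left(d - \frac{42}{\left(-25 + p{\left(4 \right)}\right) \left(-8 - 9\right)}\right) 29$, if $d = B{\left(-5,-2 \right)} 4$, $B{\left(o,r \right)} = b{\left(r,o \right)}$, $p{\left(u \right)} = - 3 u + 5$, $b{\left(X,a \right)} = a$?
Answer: $- \frac{158369}{272} \approx -582.24$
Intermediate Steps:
$p{\left(u \right)} = 5 - 3 u$
$B{\left(o,r \right)} = o$
$d = -20$ ($d = \left(-5\right) 4 = -20$)
$\left(d - \frac{42}{\left(-25 + p{\left(4 \right)}\right) \left(-8 - 9\right)}\right) 29 = \left(-20 - \frac{42}{\left(-25 + \left(5 - 12\right)\right) \left(-8 - 9\right)}\right) 29 = \left(-20 - \frac{42}{\left(-25 + \left(5 - 12\right)\right) \left(-17\right)}\right) 29 = \left(-20 - \frac{42}{\left(-25 - 7\right) \left(-17\right)}\right) 29 = \left(-20 - \frac{42}{\left(-32\right) \left(-17\right)}\right) 29 = \left(-20 - \frac{42}{544}\right) 29 = \left(-20 - \frac{21}{272}\right) 29 = \left(- \frac{5461}{272}\right) 29 = - \frac{158369}{272}$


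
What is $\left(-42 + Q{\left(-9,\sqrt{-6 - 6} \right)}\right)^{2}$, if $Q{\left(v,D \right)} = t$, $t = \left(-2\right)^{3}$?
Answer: $2500$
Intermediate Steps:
$t = -8$
$Q{\left(v,D \right)} = -8$
$\left(-42 + Q{\left(-9,\sqrt{-6 - 6} \right)}\right)^{2} = \left(-42 - 8\right)^{2} = \left(-50\right)^{2} = 2500$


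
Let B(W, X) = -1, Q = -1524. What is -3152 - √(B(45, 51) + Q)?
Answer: -3152 - 5*I*√61 ≈ -3152.0 - 39.051*I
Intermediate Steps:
-3152 - √(B(45, 51) + Q) = -3152 - √(-1 - 1524) = -3152 - √(-1525) = -3152 - 5*I*√61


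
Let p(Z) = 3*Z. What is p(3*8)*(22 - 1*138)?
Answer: -8352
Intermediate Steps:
p(3*8)*(22 - 1*138) = (3*(3*8))*(22 - 1*138) = (3*24)*(22 - 138) = 72*(-116) = -8352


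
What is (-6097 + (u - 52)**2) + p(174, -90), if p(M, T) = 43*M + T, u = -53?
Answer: 12320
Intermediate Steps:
p(M, T) = T + 43*M
(-6097 + (u - 52)**2) + p(174, -90) = (-6097 + (-53 - 52)**2) + (-90 + 43*174) = (-6097 + (-105)**2) + (-90 + 7482) = (-6097 + 11025) + 7392 = 4928 + 7392 = 12320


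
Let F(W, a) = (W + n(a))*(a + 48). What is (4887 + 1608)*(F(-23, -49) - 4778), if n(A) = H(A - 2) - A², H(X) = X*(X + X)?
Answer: -49076220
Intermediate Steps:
H(X) = 2*X² (H(X) = X*(2*X) = 2*X²)
n(A) = -A² + 2*(-2 + A)² (n(A) = 2*(A - 2)² - A² = 2*(-2 + A)² - A² = -A² + 2*(-2 + A)²)
F(W, a) = (48 + a)*(8 + W + a² - 8*a) (F(W, a) = (W + (8 + a² - 8*a))*(a + 48) = (8 + W + a² - 8*a)*(48 + a) = (48 + a)*(8 + W + a² - 8*a))
(4887 + 1608)*(F(-23, -49) - 4778) = (4887 + 1608)*((384 + (-49)³ - 376*(-49) + 40*(-49)² + 48*(-23) - 23*(-49)) - 4778) = 6495*((384 - 117649 + 18424 + 40*2401 - 1104 + 1127) - 4778) = 6495*((384 - 117649 + 18424 + 96040 - 1104 + 1127) - 4778) = 6495*(-2778 - 4778) = 6495*(-7556) = -49076220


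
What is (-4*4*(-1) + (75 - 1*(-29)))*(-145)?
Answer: -17400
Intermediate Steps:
(-4*4*(-1) + (75 - 1*(-29)))*(-145) = (-16*(-1) + (75 + 29))*(-145) = (16 + 104)*(-145) = 120*(-145) = -17400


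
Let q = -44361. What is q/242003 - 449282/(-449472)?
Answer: 44394282227/54386786208 ≈ 0.81627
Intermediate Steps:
q/242003 - 449282/(-449472) = -44361/242003 - 449282/(-449472) = -44361*1/242003 - 449282*(-1/449472) = -44361/242003 + 224641/224736 = 44394282227/54386786208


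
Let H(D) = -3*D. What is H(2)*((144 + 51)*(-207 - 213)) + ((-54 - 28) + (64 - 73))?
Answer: 491309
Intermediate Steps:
H(2)*((144 + 51)*(-207 - 213)) + ((-54 - 28) + (64 - 73)) = (-3*2)*((144 + 51)*(-207 - 213)) + ((-54 - 28) + (64 - 73)) = -1170*(-420) + (-82 - 9) = -6*(-81900) - 91 = 491400 - 91 = 491309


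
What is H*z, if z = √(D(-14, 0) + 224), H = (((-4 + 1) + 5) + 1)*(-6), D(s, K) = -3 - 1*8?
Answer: -18*√213 ≈ -262.70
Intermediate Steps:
D(s, K) = -11 (D(s, K) = -3 - 8 = -11)
H = -18 (H = ((-3 + 5) + 1)*(-6) = (2 + 1)*(-6) = 3*(-6) = -18)
z = √213 (z = √(-11 + 224) = √213 ≈ 14.595)
H*z = -18*√213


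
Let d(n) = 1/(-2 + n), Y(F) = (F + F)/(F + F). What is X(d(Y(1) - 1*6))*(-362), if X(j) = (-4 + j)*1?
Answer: 10498/7 ≈ 1499.7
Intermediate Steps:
Y(F) = 1 (Y(F) = (2*F)/((2*F)) = (2*F)*(1/(2*F)) = 1)
X(j) = -4 + j
X(d(Y(1) - 1*6))*(-362) = (-4 + 1/(-2 + (1 - 1*6)))*(-362) = (-4 + 1/(-2 + (1 - 6)))*(-362) = (-4 + 1/(-2 - 5))*(-362) = (-4 + 1/(-7))*(-362) = (-4 - 1/7)*(-362) = -29/7*(-362) = 10498/7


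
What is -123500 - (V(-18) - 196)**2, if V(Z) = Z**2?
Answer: -139884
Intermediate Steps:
-123500 - (V(-18) - 196)**2 = -123500 - ((-18)**2 - 196)**2 = -123500 - (324 - 196)**2 = -123500 - 1*128**2 = -123500 - 1*16384 = -123500 - 16384 = -139884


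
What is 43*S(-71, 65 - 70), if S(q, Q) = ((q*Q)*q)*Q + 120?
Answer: 5424235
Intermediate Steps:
S(q, Q) = 120 + Q²*q² (S(q, Q) = ((Q*q)*q)*Q + 120 = (Q*q²)*Q + 120 = Q²*q² + 120 = 120 + Q²*q²)
43*S(-71, 65 - 70) = 43*(120 + (65 - 70)²*(-71)²) = 43*(120 + (-5)²*5041) = 43*(120 + 25*5041) = 43*(120 + 126025) = 43*126145 = 5424235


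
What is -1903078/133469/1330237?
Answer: -1903078/177545402153 ≈ -1.0719e-5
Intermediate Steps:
-1903078/133469/1330237 = -1903078*1/133469*(1/1330237) = -1903078/133469*1/1330237 = -1903078/177545402153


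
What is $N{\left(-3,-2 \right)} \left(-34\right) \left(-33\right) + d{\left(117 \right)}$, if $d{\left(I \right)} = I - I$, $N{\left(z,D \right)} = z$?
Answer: $-3366$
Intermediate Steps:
$d{\left(I \right)} = 0$
$N{\left(-3,-2 \right)} \left(-34\right) \left(-33\right) + d{\left(117 \right)} = \left(-3\right) \left(-34\right) \left(-33\right) + 0 = 102 \left(-33\right) + 0 = -3366 + 0 = -3366$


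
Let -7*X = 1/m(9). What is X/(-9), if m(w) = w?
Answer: 1/567 ≈ 0.0017637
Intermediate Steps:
X = -1/63 (X = -1/7/9 = -1/7*1/9 = -1/63 ≈ -0.015873)
X/(-9) = -1/63/(-9) = -1/9*(-1/63) = 1/567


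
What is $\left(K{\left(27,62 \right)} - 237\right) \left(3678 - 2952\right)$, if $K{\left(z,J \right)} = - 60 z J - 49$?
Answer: $-73127076$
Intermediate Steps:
$K{\left(z,J \right)} = -49 - 60 J z$ ($K{\left(z,J \right)} = - 60 J z - 49 = -49 - 60 J z$)
$\left(K{\left(27,62 \right)} - 237\right) \left(3678 - 2952\right) = \left(\left(-49 - 3720 \cdot 27\right) - 237\right) \left(3678 - 2952\right) = \left(\left(-49 - 100440\right) - 237\right) 726 = \left(-100489 - 237\right) 726 = \left(-100726\right) 726 = -73127076$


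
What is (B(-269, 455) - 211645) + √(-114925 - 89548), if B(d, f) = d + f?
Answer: -211459 + I*√204473 ≈ -2.1146e+5 + 452.19*I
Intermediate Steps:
(B(-269, 455) - 211645) + √(-114925 - 89548) = ((-269 + 455) - 211645) + √(-114925 - 89548) = (186 - 211645) + √(-204473) = -211459 + I*√204473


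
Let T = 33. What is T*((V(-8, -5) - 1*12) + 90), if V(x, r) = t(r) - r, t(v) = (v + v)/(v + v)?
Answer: 2772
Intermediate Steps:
t(v) = 1 (t(v) = (2*v)/((2*v)) = (2*v)*(1/(2*v)) = 1)
V(x, r) = 1 - r
T*((V(-8, -5) - 1*12) + 90) = 33*(((1 - 1*(-5)) - 1*12) + 90) = 33*(((1 + 5) - 12) + 90) = 33*((6 - 12) + 90) = 33*(-6 + 90) = 33*84 = 2772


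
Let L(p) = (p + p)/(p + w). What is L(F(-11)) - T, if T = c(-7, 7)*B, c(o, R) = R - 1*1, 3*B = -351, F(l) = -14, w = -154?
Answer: 4213/6 ≈ 702.17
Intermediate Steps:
L(p) = 2*p/(-154 + p) (L(p) = (p + p)/(p - 154) = (2*p)/(-154 + p) = 2*p/(-154 + p))
B = -117 (B = (⅓)*(-351) = -117)
c(o, R) = -1 + R (c(o, R) = R - 1 = -1 + R)
T = -702 (T = (-1 + 7)*(-117) = 6*(-117) = -702)
L(F(-11)) - T = 2*(-14)/(-154 - 14) - 1*(-702) = 2*(-14)/(-168) + 702 = 2*(-14)*(-1/168) + 702 = ⅙ + 702 = 4213/6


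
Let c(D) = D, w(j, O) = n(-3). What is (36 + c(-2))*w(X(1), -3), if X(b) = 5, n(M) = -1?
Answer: -34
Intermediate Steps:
w(j, O) = -1
(36 + c(-2))*w(X(1), -3) = (36 - 2)*(-1) = 34*(-1) = -34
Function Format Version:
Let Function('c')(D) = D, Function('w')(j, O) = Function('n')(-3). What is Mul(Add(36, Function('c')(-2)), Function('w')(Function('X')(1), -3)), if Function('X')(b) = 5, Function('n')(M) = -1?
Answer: -34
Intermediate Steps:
Function('w')(j, O) = -1
Mul(Add(36, Function('c')(-2)), Function('w')(Function('X')(1), -3)) = Mul(Add(36, -2), -1) = Mul(34, -1) = -34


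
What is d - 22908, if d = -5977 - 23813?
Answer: -52698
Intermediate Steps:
d = -29790
d - 22908 = -29790 - 22908 = -52698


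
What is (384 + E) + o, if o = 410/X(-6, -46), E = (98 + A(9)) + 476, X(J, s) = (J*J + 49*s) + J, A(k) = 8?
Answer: 1073987/1112 ≈ 965.82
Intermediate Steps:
X(J, s) = J + J² + 49*s (X(J, s) = (J² + 49*s) + J = J + J² + 49*s)
E = 582 (E = (98 + 8) + 476 = 106 + 476 = 582)
o = -205/1112 (o = 410/(-6 + (-6)² + 49*(-46)) = 410/(-6 + 36 - 2254) = 410/(-2224) = 410*(-1/2224) = -205/1112 ≈ -0.18435)
(384 + E) + o = (384 + 582) - 205/1112 = 966 - 205/1112 = 1073987/1112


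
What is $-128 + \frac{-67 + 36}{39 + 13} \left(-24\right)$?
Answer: $- \frac{1478}{13} \approx -113.69$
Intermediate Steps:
$-128 + \frac{-67 + 36}{39 + 13} \left(-24\right) = -128 + - \frac{31}{52} \left(-24\right) = -128 + \left(-31\right) \frac{1}{52} \left(-24\right) = -128 - - \frac{186}{13} = -128 + \frac{186}{13} = - \frac{1478}{13}$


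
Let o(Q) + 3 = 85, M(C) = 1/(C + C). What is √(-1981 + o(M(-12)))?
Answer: 3*I*√211 ≈ 43.578*I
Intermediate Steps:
M(C) = 1/(2*C)
o(Q) = 82 (o(Q) = -3 + 85 = 82)
√(-1981 + o(M(-12))) = √(-1981 + 82) = √(-1899) = 3*I*√211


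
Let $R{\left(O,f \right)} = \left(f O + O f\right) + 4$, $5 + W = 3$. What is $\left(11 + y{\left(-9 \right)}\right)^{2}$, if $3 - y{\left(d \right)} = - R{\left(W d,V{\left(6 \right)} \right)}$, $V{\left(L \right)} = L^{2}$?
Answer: $1726596$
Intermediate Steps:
$W = -2$ ($W = -5 + 3 = -2$)
$R{\left(O,f \right)} = 4 + 2 O f$ ($R{\left(O,f \right)} = \left(O f + O f\right) + 4 = 2 O f + 4 = 4 + 2 O f$)
$y{\left(d \right)} = 7 - 144 d$ ($y{\left(d \right)} = 3 - - (4 + 2 \left(- 2 d\right) 6^{2}) = 3 - - (4 + 2 \left(- 2 d\right) 36) = 3 - - (4 - 144 d) = 3 - \left(-4 + 144 d\right) = 7 - 144 d$)
$\left(11 + y{\left(-9 \right)}\right)^{2} = \left(11 + \left(7 - -1296\right)\right)^{2} = \left(11 + \left(7 + 1296\right)\right)^{2} = \left(11 + 1303\right)^{2} = 1314^{2} = 1726596$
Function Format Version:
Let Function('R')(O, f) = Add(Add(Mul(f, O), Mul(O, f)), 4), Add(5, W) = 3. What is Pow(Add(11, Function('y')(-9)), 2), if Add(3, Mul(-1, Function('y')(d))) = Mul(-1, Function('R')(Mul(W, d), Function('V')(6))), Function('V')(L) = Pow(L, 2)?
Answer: 1726596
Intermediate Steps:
W = -2 (W = Add(-5, 3) = -2)
Function('R')(O, f) = Add(4, Mul(2, O, f)) (Function('R')(O, f) = Add(Add(Mul(O, f), Mul(O, f)), 4) = Add(Mul(2, O, f), 4) = Add(4, Mul(2, O, f)))
Function('y')(d) = Add(7, Mul(-144, d)) (Function('y')(d) = Add(3, Mul(-1, Mul(-1, Add(4, Mul(2, Mul(-2, d), Pow(6, 2)))))) = Add(3, Mul(-1, Mul(-1, Add(4, Mul(2, Mul(-2, d), 36))))) = Add(3, Mul(-1, Mul(-1, Add(4, Mul(-144, d))))) = Add(3, Mul(-1, Add(-4, Mul(144, d)))) = Add(3, Add(4, Mul(-144, d))) = Add(7, Mul(-144, d)))
Pow(Add(11, Function('y')(-9)), 2) = Pow(Add(11, Add(7, Mul(-144, -9))), 2) = Pow(Add(11, Add(7, 1296)), 2) = Pow(Add(11, 1303), 2) = Pow(1314, 2) = 1726596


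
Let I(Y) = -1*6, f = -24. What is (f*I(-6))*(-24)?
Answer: -3456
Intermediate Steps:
I(Y) = -6
(f*I(-6))*(-24) = -24*(-6)*(-24) = 144*(-24) = -3456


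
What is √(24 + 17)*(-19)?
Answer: -19*√41 ≈ -121.66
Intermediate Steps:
√(24 + 17)*(-19) = √41*(-19) = -19*√41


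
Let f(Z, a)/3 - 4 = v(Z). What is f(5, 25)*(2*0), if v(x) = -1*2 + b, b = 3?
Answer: 0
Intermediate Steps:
v(x) = 1 (v(x) = -1*2 + 3 = -2 + 3 = 1)
f(Z, a) = 15 (f(Z, a) = 12 + 3*1 = 12 + 3 = 15)
f(5, 25)*(2*0) = 15*(2*0) = 15*0 = 0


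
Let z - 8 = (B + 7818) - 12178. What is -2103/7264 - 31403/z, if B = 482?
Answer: 109986391/14055840 ≈ 7.8250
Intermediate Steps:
z = -3870 (z = 8 + ((482 + 7818) - 12178) = 8 + (8300 - 12178) = 8 - 3878 = -3870)
-2103/7264 - 31403/z = -2103/7264 - 31403/(-3870) = -2103*1/7264 - 31403*(-1/3870) = -2103/7264 + 31403/3870 = 109986391/14055840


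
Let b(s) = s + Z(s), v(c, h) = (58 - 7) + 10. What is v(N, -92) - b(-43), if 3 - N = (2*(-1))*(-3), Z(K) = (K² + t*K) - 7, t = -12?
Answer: -2254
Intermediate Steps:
Z(K) = -7 + K² - 12*K (Z(K) = (K² - 12*K) - 7 = -7 + K² - 12*K)
N = -3 (N = 3 - 2*(-1)*(-3) = 3 - (-2)*(-3) = 3 - 1*6 = 3 - 6 = -3)
v(c, h) = 61 (v(c, h) = 51 + 10 = 61)
b(s) = -7 + s² - 11*s (b(s) = s + (-7 + s² - 12*s) = -7 + s² - 11*s)
v(N, -92) - b(-43) = 61 - (-7 + (-43)² - 11*(-43)) = 61 - (-7 + 1849 + 473) = 61 - 1*2315 = 61 - 2315 = -2254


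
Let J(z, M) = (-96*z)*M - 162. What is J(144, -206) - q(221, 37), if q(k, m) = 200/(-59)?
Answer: 168007538/59 ≈ 2.8476e+6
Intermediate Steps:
q(k, m) = -200/59 (q(k, m) = 200*(-1/59) = -200/59)
J(z, M) = -162 - 96*M*z (J(z, M) = -96*M*z - 162 = -162 - 96*M*z)
J(144, -206) - q(221, 37) = (-162 - 96*(-206)*144) - 1*(-200/59) = (-162 + 2847744) + 200/59 = 2847582 + 200/59 = 168007538/59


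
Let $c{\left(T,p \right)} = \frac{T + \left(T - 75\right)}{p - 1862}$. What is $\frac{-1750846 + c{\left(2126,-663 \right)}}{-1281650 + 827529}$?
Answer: $\frac{4420890327}{1146655525} \approx 3.8555$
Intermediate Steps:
$c{\left(T,p \right)} = \frac{-75 + 2 T}{-1862 + p}$ ($c{\left(T,p \right)} = \frac{T + \left(-75 + T\right)}{-1862 + p} = \frac{-75 + 2 T}{-1862 + p}$)
$\frac{-1750846 + c{\left(2126,-663 \right)}}{-1281650 + 827529} = \frac{-1750846 + \frac{-75 + 2 \cdot 2126}{-1862 - 663}}{-1281650 + 827529} = \frac{-1750846 + \frac{-75 + 4252}{-2525}}{-454121} = \left(-1750846 - \frac{4177}{2525}\right) \left(- \frac{1}{454121}\right) = \left(- \frac{4420890327}{2525}\right) \left(- \frac{1}{454121}\right) = \frac{4420890327}{1146655525}$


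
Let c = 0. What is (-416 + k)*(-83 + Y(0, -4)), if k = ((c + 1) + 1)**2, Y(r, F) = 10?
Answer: 30076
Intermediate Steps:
k = 4 (k = ((0 + 1) + 1)**2 = (1 + 1)**2 = 2**2 = 4)
(-416 + k)*(-83 + Y(0, -4)) = (-416 + 4)*(-83 + 10) = -412*(-73) = 30076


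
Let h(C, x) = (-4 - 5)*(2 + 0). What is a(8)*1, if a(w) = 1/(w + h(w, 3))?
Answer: -⅒ ≈ -0.10000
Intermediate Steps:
h(C, x) = -18 (h(C, x) = -9*2 = -18)
a(w) = 1/(-18 + w) (a(w) = 1/(w - 18) = 1/(-18 + w))
a(8)*1 = 1/(-18 + 8) = 1/(-10) = -⅒*1 = -⅒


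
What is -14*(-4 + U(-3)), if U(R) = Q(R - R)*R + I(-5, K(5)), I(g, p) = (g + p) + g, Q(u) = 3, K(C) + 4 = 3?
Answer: 336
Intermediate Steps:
K(C) = -1 (K(C) = -4 + 3 = -1)
I(g, p) = p + 2*g
U(R) = -11 + 3*R (U(R) = 3*R + (-1 + 2*(-5)) = 3*R + (-1 - 10) = 3*R - 11 = -11 + 3*R)
-14*(-4 + U(-3)) = -14*(-4 + (-11 + 3*(-3))) = -14*(-4 + (-11 - 9)) = -14*(-4 - 20) = -14*(-24) = 336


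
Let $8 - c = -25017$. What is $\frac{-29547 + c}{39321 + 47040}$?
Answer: $- \frac{4522}{86361} \approx -0.052362$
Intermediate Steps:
$c = 25025$ ($c = 8 - -25017 = 8 + 25017 = 25025$)
$\frac{-29547 + c}{39321 + 47040} = \frac{-29547 + 25025}{39321 + 47040} = - \frac{4522}{86361}$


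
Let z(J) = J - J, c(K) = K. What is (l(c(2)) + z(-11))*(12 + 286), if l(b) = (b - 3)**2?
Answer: 298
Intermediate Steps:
z(J) = 0
l(b) = (-3 + b)**2
(l(c(2)) + z(-11))*(12 + 286) = ((-3 + 2)**2 + 0)*(12 + 286) = ((-1)**2 + 0)*298 = (1 + 0)*298 = 1*298 = 298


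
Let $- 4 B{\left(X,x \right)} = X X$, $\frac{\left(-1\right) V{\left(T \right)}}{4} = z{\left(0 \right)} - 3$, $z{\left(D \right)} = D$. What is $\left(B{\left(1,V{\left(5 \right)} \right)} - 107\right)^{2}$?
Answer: $\frac{184041}{16} \approx 11503.0$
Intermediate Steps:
$V{\left(T \right)} = 12$ ($V{\left(T \right)} = - 4 \left(0 - 3\right) = \left(-4\right) \left(-3\right) = 12$)
$B{\left(X,x \right)} = - \frac{X^{2}}{4}$ ($B{\left(X,x \right)} = - \frac{X X}{4} = - \frac{X^{2}}{4}$)
$\left(B{\left(1,V{\left(5 \right)} \right)} - 107\right)^{2} = \left(- \frac{1^{2}}{4} - 107\right)^{2} = \left(\left(- \frac{1}{4}\right) 1 - 107\right)^{2} = \left(- \frac{1}{4} - 107\right)^{2} = \left(- \frac{429}{4}\right)^{2} = \frac{184041}{16}$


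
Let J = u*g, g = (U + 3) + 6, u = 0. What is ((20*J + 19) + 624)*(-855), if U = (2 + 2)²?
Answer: -549765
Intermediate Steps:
U = 16 (U = 4² = 16)
g = 25 (g = (16 + 3) + 6 = 19 + 6 = 25)
J = 0 (J = 0*25 = 0)
((20*J + 19) + 624)*(-855) = ((20*0 + 19) + 624)*(-855) = ((0 + 19) + 624)*(-855) = (19 + 624)*(-855) = 643*(-855) = -549765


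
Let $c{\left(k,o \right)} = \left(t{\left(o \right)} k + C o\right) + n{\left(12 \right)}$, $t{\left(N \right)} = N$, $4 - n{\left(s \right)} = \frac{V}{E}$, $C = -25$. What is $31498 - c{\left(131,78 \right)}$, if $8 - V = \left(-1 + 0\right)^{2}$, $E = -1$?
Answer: $23219$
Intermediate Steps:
$V = 7$ ($V = 8 - \left(-1 + 0\right)^{2} = 8 - \left(-1\right)^{2} = 8 - 1 = 7$)
$n{\left(s \right)} = 11$ ($n{\left(s \right)} = 4 - \frac{7}{-1} = 4 - 7 \left(-1\right) = 4 - -7 = 4 + 7 = 11$)
$c{\left(k,o \right)} = 11 - 25 o + k o$ ($c{\left(k,o \right)} = \left(o k - 25 o\right) + 11 = \left(k o - 25 o\right) + 11 = \left(- 25 o + k o\right) + 11 = 11 - 25 o + k o$)
$31498 - c{\left(131,78 \right)} = 31498 - \left(11 - 1950 + 131 \cdot 78\right) = 31498 - \left(11 - 1950 + 10218\right) = 31498 - 8279 = 23219$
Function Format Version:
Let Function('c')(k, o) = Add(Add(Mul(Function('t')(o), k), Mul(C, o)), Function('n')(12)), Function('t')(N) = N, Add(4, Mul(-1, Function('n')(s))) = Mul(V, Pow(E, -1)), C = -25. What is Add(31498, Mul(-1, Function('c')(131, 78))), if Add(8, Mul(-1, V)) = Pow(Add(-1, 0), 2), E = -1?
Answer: 23219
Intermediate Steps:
V = 7 (V = Add(8, Mul(-1, Pow(Add(-1, 0), 2))) = Add(8, Mul(-1, Pow(-1, 2))) = Add(8, Mul(-1, 1)) = Add(8, -1) = 7)
Function('n')(s) = 11 (Function('n')(s) = Add(4, Mul(-1, Mul(7, Pow(-1, -1)))) = Add(4, Mul(-1, Mul(7, -1))) = Add(4, Mul(-1, -7)) = Add(4, 7) = 11)
Function('c')(k, o) = Add(11, Mul(-25, o), Mul(k, o)) (Function('c')(k, o) = Add(Add(Mul(o, k), Mul(-25, o)), 11) = Add(Add(Mul(k, o), Mul(-25, o)), 11) = Add(Add(Mul(-25, o), Mul(k, o)), 11) = Add(11, Mul(-25, o), Mul(k, o)))
Add(31498, Mul(-1, Function('c')(131, 78))) = Add(31498, Mul(-1, Add(11, Mul(-25, 78), Mul(131, 78)))) = Add(31498, Mul(-1, Add(11, -1950, 10218))) = Add(31498, Mul(-1, 8279)) = Add(31498, -8279) = 23219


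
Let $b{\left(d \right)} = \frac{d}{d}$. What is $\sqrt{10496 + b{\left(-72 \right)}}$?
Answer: $\sqrt{10497} \approx 102.45$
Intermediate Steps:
$b{\left(d \right)} = 1$
$\sqrt{10496 + b{\left(-72 \right)}} = \sqrt{10496 + 1} = \sqrt{10497}$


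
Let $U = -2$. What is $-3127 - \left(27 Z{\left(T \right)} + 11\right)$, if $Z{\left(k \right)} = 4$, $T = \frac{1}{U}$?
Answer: $-3246$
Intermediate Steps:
$T = - \frac{1}{2}$ ($T = \frac{1}{-2} = - \frac{1}{2} \approx -0.5$)
$-3127 - \left(27 Z{\left(T \right)} + 11\right) = -3127 - \left(27 \cdot 4 + 11\right) = -3127 - \left(108 + 11\right) = -3127 - 119 = -3246$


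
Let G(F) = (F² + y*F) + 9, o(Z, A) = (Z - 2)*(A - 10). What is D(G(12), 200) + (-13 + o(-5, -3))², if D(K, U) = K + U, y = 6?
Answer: 6509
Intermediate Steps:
o(Z, A) = (-10 + A)*(-2 + Z) (o(Z, A) = (-2 + Z)*(-10 + A) = (-10 + A)*(-2 + Z))
G(F) = 9 + F² + 6*F (G(F) = (F² + 6*F) + 9 = 9 + F² + 6*F)
D(G(12), 200) + (-13 + o(-5, -3))² = ((9 + 12² + 6*12) + 200) + (-13 + (20 - 10*(-5) - 2*(-3) - 3*(-5)))² = ((9 + 144 + 72) + 200) + (-13 + (20 + 50 + 6 + 15))² = (225 + 200) + (-13 + 91)² = 425 + 78² = 425 + 6084 = 6509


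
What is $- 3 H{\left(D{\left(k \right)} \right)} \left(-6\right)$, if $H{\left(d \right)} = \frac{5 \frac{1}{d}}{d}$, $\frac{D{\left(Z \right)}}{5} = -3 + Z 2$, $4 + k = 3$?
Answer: $\frac{18}{125} \approx 0.144$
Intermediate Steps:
$k = -1$ ($k = -4 + 3 = -1$)
$D{\left(Z \right)} = -15 + 10 Z$ ($D{\left(Z \right)} = 5 \left(-3 + Z 2\right) = 5 \left(-3 + 2 Z\right) = -15 + 10 Z$)
$H{\left(d \right)} = \frac{5}{d^{2}}$
$- 3 H{\left(D{\left(k \right)} \right)} \left(-6\right) = - 3 \frac{5}{\left(-15 + 10 \left(-1\right)\right)^{2}} \left(-6\right) = - 3 \frac{5}{\left(-15 - 10\right)^{2}} \left(-6\right) = - 3 \cdot \frac{5}{625} \left(-6\right) = - 3 \cdot 5 \cdot \frac{1}{625} \left(-6\right) = \left(-3\right) \frac{1}{125} \left(-6\right) = \left(- \frac{3}{125}\right) \left(-6\right) = \frac{18}{125}$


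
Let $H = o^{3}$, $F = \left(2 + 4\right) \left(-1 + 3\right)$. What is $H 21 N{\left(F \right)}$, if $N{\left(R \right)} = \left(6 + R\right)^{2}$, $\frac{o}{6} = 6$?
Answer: $317447424$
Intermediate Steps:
$F = 12$ ($F = 6 \cdot 2 = 12$)
$o = 36$ ($o = 6 \cdot 6 = 36$)
$H = 46656$ ($H = 36^{3} = 46656$)
$H 21 N{\left(F \right)} = 46656 \cdot 21 \left(6 + 12\right)^{2} = 979776 \cdot 18^{2} = 979776 \cdot 324 = 317447424$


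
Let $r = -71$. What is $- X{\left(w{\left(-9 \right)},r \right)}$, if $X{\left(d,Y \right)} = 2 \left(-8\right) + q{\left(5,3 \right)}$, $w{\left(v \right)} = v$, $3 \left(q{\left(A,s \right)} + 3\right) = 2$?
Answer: $\frac{55}{3} \approx 18.333$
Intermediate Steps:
$q{\left(A,s \right)} = - \frac{7}{3}$ ($q{\left(A,s \right)} = -3 + \frac{1}{3} \cdot 2 = -3 + \frac{2}{3} = - \frac{7}{3}$)
$X{\left(d,Y \right)} = - \frac{55}{3}$ ($X{\left(d,Y \right)} = 2 \left(-8\right) - \frac{7}{3} = -16 - \frac{7}{3} = - \frac{55}{3}$)
$- X{\left(w{\left(-9 \right)},r \right)} = \left(-1\right) \left(- \frac{55}{3}\right) = \frac{55}{3}$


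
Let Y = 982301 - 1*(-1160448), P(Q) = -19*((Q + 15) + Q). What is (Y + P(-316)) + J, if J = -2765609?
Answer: -611137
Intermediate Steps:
P(Q) = -285 - 38*Q (P(Q) = -19*((15 + Q) + Q) = -19*(15 + 2*Q) = -285 - 38*Q)
Y = 2142749 (Y = 982301 + 1160448 = 2142749)
(Y + P(-316)) + J = (2142749 + (-285 - 38*(-316))) - 2765609 = (2142749 + (-285 + 12008)) - 2765609 = (2142749 + 11723) - 2765609 = 2154472 - 2765609 = -611137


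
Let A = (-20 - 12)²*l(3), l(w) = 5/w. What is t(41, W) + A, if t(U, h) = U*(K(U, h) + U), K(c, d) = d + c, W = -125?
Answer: -169/3 ≈ -56.333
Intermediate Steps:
K(c, d) = c + d
t(U, h) = U*(h + 2*U) (t(U, h) = U*((U + h) + U) = U*(h + 2*U))
A = 5120/3 (A = (-20 - 12)²*(5/3) = (-32)²*(5*(⅓)) = 1024*(5/3) = 5120/3 ≈ 1706.7)
t(41, W) + A = 41*(-125 + 2*41) + 5120/3 = 41*(-125 + 82) + 5120/3 = 41*(-43) + 5120/3 = -1763 + 5120/3 = -169/3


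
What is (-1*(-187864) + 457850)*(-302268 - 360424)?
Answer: -427909502088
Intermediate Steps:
(-1*(-187864) + 457850)*(-302268 - 360424) = (187864 + 457850)*(-662692) = 645714*(-662692) = -427909502088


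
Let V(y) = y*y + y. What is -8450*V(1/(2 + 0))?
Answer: -12675/2 ≈ -6337.5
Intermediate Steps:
V(y) = y + y**2 (V(y) = y**2 + y = y + y**2)
-8450*V(1/(2 + 0)) = -8450*(1 + 1/(2 + 0))/(2 + 0) = -8450*(1 + 1/2)/2 = -4225*(1 + 1/2) = -4225*3/2 = -8450*3/4 = -12675/2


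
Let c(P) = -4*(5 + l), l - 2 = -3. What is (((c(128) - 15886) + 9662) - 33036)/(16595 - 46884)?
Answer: 39276/30289 ≈ 1.2967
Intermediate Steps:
l = -1 (l = 2 - 3 = -1)
c(P) = -16 (c(P) = -4*(5 - 1) = -4*4 = -16)
(((c(128) - 15886) + 9662) - 33036)/(16595 - 46884) = (((-16 - 15886) + 9662) - 33036)/(16595 - 46884) = ((-15902 + 9662) - 33036)/(-30289) = (-6240 - 33036)*(-1/30289) = -39276*(-1/30289) = 39276/30289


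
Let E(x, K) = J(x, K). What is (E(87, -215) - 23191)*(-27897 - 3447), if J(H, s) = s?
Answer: 733637664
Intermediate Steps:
E(x, K) = K
(E(87, -215) - 23191)*(-27897 - 3447) = (-215 - 23191)*(-27897 - 3447) = -23406*(-31344) = 733637664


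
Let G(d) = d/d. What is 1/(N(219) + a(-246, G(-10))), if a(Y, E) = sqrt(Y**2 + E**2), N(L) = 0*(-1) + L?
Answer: -3/172 + sqrt(60517)/12556 ≈ 0.0021505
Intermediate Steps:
N(L) = L (N(L) = 0 + L = L)
G(d) = 1
a(Y, E) = sqrt(E**2 + Y**2)
1/(N(219) + a(-246, G(-10))) = 1/(219 + sqrt(1**2 + (-246)**2)) = 1/(219 + sqrt(1 + 60516)) = 1/(219 + sqrt(60517))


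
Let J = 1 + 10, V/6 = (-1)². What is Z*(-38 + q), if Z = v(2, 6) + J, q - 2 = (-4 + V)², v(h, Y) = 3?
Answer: -448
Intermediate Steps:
V = 6 (V = 6*(-1)² = 6*1 = 6)
q = 6 (q = 2 + (-4 + 6)² = 2 + 2² = 2 + 4 = 6)
J = 11
Z = 14 (Z = 3 + 11 = 14)
Z*(-38 + q) = 14*(-38 + 6) = 14*(-32) = -448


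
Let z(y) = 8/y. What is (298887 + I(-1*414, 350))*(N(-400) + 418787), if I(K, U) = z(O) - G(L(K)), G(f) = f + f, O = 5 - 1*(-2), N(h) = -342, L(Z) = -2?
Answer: 875489459025/7 ≈ 1.2507e+11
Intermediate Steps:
O = 7 (O = 5 + 2 = 7)
G(f) = 2*f
I(K, U) = 36/7 (I(K, U) = 8/7 - 2*(-2) = 8*(⅐) - 1*(-4) = 8/7 + 4 = 36/7)
(298887 + I(-1*414, 350))*(N(-400) + 418787) = (298887 + 36/7)*(-342 + 418787) = (2092245/7)*418445 = 875489459025/7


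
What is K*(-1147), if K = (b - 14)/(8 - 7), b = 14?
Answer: 0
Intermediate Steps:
K = 0 (K = (14 - 14)/(8 - 7) = 0/1 = 0*1 = 0)
K*(-1147) = 0*(-1147) = 0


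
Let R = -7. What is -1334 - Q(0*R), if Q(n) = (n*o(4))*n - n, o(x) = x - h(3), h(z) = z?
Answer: -1334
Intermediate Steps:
o(x) = -3 + x (o(x) = x - 1*3 = x - 3 = -3 + x)
Q(n) = n**2 - n (Q(n) = (n*(-3 + 4))*n - n = (n*1)*n - n = n*n - n = n**2 - n)
-1334 - Q(0*R) = -1334 - 0*(-7)*(-1 + 0*(-7)) = -1334 - 0*(-1 + 0) = -1334 - 0*(-1) = -1334 - 1*0 = -1334 + 0 = -1334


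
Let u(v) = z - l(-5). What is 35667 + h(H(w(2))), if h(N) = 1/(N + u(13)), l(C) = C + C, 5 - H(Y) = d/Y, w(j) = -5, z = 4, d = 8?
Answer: 3673706/103 ≈ 35667.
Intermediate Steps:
H(Y) = 5 - 8/Y
l(C) = 2*C
u(v) = 14 (u(v) = 4 - 2*(-5) = 4 - 1*(-10) = 4 + 10 = 14)
h(N) = 1/(14 + N) (h(N) = 1/(N + 14) = 1/(14 + N))
35667 + h(H(w(2))) = 35667 + 1/(14 + (5 - 8/(-5))) = 35667 + 1/(14 + (5 - 8*(-1/5))) = 35667 + 1/(14 + (5 + 8/5)) = 35667 + 1/(14 + 33/5) = 35667 + 1/(103/5) = 35667 + 5/103 = 3673706/103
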